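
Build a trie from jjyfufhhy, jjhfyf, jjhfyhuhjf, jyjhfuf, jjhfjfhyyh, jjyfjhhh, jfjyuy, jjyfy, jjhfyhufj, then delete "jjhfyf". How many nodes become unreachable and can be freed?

Walk "jjhfyf" from the leaf back toward the root, removing each node that no remaining word uses.
The suffix "f" (1 node) is used only by "jjhfyf"; the node for "jjhfy" still has the child "h", so pruning stops there.
Nodes removed: 1

1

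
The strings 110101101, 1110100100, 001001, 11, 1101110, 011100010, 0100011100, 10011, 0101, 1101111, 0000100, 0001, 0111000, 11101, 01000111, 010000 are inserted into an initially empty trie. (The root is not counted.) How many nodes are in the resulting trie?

For each word, the new-node count is its length minus the longest prefix already in the trie:
  "110101101" → 9 new (1, 1, 0, 1, 0, 1, 1, 0, 1)
  "1110100100" → prefix "11" already present; 8 new (1, 0, 1, 0, 0, 1, 0, 0)
  "001001" → 6 new (0, 0, 1, 0, 0, 1)
  "11" → prefix "11" already present; 0 new (none)
  "1101110" → prefix "1101" already present; 3 new (1, 1, 0)
  "011100010" → prefix "0" already present; 8 new (1, 1, 1, 0, 0, 0, 1, 0)
  "0100011100" → prefix "01" already present; 8 new (0, 0, 0, 1, 1, 1, 0, 0)
  "10011" → prefix "1" already present; 4 new (0, 0, 1, 1)
  "0101" → prefix "010" already present; 1 new (1)
  "1101111" → prefix "110111" already present; 1 new (1)
  "0000100" → prefix "00" already present; 5 new (0, 0, 1, 0, 0)
  "0001" → prefix "000" already present; 1 new (1)
  "0111000" → prefix "0111000" already present; 0 new (none)
  "11101" → prefix "11101" already present; 0 new (none)
  "01000111" → prefix "01000111" already present; 0 new (none)
  "010000" → prefix "01000" already present; 1 new (0)
Total nodes = 9 + 8 + 6 + 0 + 3 + 8 + 8 + 4 + 1 + 1 + 5 + 1 + 0 + 0 + 0 + 1 = 55

55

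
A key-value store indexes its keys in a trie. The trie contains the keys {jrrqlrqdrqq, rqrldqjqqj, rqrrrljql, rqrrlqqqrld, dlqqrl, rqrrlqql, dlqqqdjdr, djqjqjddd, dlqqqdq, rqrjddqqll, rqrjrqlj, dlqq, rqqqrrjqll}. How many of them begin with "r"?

Walk to "r"; the words in its subtree are exactly those with that prefix.
Words under "r": rqqqrrjqll, rqrjddqqll, rqrjrqlj, rqrldqjqqj, rqrrlqql, rqrrlqqqrld, rqrrrljql
Count: 7

7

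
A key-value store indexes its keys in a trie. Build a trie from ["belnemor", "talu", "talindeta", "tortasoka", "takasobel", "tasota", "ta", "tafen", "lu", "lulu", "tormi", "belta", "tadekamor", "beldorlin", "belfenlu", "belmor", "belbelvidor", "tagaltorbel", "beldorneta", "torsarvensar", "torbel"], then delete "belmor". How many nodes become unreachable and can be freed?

After clearing the end-marker at "belmor", prune upward until reaching a node still needed by another word.
The suffix "mor" (3 nodes) is used only by "belmor"; the node for "bel" still has the child "n", so pruning stops there.
Nodes removed: 3

3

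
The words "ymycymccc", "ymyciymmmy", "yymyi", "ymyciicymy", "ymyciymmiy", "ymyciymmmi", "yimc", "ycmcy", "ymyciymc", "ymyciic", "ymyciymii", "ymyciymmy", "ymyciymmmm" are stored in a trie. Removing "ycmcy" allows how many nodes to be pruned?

Walk "ycmcy" from the leaf back toward the root, removing each node that no remaining word uses.
The suffix "cmcy" (4 nodes) is used only by "ycmcy"; the node for "y" still has the child "m", so pruning stops there.
Nodes removed: 4

4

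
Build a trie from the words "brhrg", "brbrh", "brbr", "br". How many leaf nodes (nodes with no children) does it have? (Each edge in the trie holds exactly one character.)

2

Leaves are exactly the stored words that no other stored word extends.
Those words: "brbrh", "brhrg"
Leaf count: 2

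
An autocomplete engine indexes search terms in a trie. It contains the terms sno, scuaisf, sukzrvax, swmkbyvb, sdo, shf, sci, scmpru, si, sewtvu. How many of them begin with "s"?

10

Walk to "s"; the words in its subtree are exactly those with that prefix.
Matches: "sci", "scmpru", "scuaisf", "sdo", "sewtvu", "shf", "si", "sno", "sukzrvax", "swmkbyvb"
Count: 10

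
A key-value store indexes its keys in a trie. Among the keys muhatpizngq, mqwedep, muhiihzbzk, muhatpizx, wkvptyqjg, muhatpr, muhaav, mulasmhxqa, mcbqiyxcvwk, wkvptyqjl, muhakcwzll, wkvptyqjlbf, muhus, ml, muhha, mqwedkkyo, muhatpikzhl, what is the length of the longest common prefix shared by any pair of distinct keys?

Look for the deepest trie node that still has at least two words in its subtree.
"wkvptyqjl" and "wkvptyqjlbf" agree on "wkvptyqjl" (9 characters) before diverging; nothing deeper is shared.
Longest shared-prefix length: 9

9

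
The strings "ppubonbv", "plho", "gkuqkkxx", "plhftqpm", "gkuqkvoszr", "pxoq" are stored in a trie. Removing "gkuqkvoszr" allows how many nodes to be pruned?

5

A node on "gkuqkvoszr"'s path can go only if nothing else ends at it or branches off below it.
The suffix "voszr" (5 nodes) is used only by "gkuqkvoszr"; the node for "gkuqk" still has the child "k", so pruning stops there.
Nodes removed: 5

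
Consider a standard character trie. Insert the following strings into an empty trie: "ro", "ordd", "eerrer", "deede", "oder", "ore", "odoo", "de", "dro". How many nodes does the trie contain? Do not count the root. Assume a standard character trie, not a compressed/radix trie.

25

Trie structure (* marks end of a word):
(root)
├─ d
│  ├─ e *
│  │  └─ e
│  │     └─ d
│  │        └─ e *
│  └─ r
│     └─ o *
├─ e
│  └─ e
│     └─ r
│        └─ r
│           └─ e
│              └─ r *
├─ o
│  ├─ d
│  │  ├─ e
│  │  │  └─ r *
│  │  └─ o
│  │     └─ o *
│  └─ r
│     ├─ d
│     │  └─ d *
│     └─ e *
└─ r
   └─ o *
Counting every labelled node above: 25.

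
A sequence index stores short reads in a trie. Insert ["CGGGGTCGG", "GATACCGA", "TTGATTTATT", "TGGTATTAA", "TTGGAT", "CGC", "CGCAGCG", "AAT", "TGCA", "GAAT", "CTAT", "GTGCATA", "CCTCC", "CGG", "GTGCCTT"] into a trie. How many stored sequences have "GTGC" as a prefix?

Walk to "GTGC"; the words in its subtree are exactly those with that prefix.
Words under "GTGC": GTGCATA, GTGCCTT
Count: 2

2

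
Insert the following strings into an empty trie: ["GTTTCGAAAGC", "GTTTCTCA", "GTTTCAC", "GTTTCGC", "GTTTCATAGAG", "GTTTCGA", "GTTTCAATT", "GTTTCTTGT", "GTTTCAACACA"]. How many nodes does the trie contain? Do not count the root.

32

Trace insertions, counting only characters that open a new branch:
  "GTTTCGAAAGC" → 11 new (G, T, T, T, C, G, A, A, A, G, C)
  "GTTTCTCA" → prefix "GTTTC" already present; 3 new (T, C, A)
  "GTTTCAC" → prefix "GTTTC" already present; 2 new (A, C)
  "GTTTCGC" → prefix "GTTTCG" already present; 1 new (C)
  "GTTTCATAGAG" → prefix "GTTTCA" already present; 5 new (T, A, G, A, G)
  "GTTTCGA" → prefix "GTTTCGA" already present; 0 new (none)
  "GTTTCAATT" → prefix "GTTTCA" already present; 3 new (A, T, T)
  "GTTTCTTGT" → prefix "GTTTCT" already present; 3 new (T, G, T)
  "GTTTCAACACA" → prefix "GTTTCAA" already present; 4 new (C, A, C, A)
Total nodes = 11 + 3 + 2 + 1 + 5 + 0 + 3 + 3 + 4 = 32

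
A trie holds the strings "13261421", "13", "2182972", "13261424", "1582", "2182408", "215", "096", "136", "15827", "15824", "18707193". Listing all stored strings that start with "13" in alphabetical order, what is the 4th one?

Words with prefix "13", in lexicographic order: "13", "13261421", "13261424", "136"
The 4th is 136.

136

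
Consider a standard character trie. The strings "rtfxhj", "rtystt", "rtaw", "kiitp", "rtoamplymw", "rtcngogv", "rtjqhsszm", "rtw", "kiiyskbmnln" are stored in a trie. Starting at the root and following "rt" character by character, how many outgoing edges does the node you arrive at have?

7

The children of the "rt" node are the distinct next characters among strings starting with "rt".
Characters that immediately follow "rt" among the stored strings: {a, c, f, j, o, w, y}.
That node has 7 child edges.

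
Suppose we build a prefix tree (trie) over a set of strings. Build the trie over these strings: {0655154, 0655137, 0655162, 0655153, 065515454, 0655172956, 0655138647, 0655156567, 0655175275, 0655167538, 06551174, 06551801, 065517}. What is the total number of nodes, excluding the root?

41

For each word, the new-node count is its length minus the longest prefix already in the trie:
  "0655154" → 7 new (0, 6, 5, 5, 1, 5, 4)
  "0655137" → prefix "06551" already present; 2 new (3, 7)
  "0655162" → prefix "06551" already present; 2 new (6, 2)
  "0655153" → prefix "065515" already present; 1 new (3)
  "065515454" → prefix "0655154" already present; 2 new (5, 4)
  "0655172956" → prefix "06551" already present; 5 new (7, 2, 9, 5, 6)
  "0655138647" → prefix "065513" already present; 4 new (8, 6, 4, 7)
  "0655156567" → prefix "065515" already present; 4 new (6, 5, 6, 7)
  "0655175275" → prefix "065517" already present; 4 new (5, 2, 7, 5)
  "0655167538" → prefix "065516" already present; 4 new (7, 5, 3, 8)
  "06551174" → prefix "06551" already present; 3 new (1, 7, 4)
  "06551801" → prefix "06551" already present; 3 new (8, 0, 1)
  "065517" → prefix "065517" already present; 0 new (none)
Total nodes = 7 + 2 + 2 + 1 + 2 + 5 + 4 + 4 + 4 + 4 + 3 + 3 + 0 = 41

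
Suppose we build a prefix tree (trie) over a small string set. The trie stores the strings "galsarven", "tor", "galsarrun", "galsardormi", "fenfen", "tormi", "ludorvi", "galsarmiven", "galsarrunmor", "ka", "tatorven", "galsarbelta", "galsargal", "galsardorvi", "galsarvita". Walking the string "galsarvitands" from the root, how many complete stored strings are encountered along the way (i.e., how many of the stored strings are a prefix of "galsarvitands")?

1

Check each prefix of "galsarvitands" against the stored set — each match is an end-marker on the path.
Prefixes of the query that are stored words: "galsarvita"
Count: 1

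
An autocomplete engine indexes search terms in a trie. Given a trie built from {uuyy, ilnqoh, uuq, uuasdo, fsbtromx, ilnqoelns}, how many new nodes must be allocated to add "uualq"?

The longest prefix of "uualq" already in the trie is "uua" (length 3).
New nodes needed: |"uualq"| − 3 = 5 − 3 = 2.

2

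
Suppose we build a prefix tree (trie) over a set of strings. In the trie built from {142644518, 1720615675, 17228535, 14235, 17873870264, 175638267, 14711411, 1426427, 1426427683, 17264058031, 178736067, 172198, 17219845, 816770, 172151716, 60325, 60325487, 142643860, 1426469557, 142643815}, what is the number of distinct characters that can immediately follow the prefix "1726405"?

1

Walk "1726405" from the root, arriving at one node.
Characters that immediately follow "1726405" among the stored strings: {8}.
That node has 1 child edge.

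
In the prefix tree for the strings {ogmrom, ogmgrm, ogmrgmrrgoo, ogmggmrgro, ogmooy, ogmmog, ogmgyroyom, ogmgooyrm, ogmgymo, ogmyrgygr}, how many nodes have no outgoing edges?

10

Leaves are exactly the stored words that no other stored word extends.
Those words: "ogmggmrgro", "ogmgooyrm", "ogmgrm", "ogmgymo", "ogmgyroyom", "ogmmog", "ogmooy", "ogmrgmrrgoo", "ogmrom", "ogmyrgygr"
Leaf count: 10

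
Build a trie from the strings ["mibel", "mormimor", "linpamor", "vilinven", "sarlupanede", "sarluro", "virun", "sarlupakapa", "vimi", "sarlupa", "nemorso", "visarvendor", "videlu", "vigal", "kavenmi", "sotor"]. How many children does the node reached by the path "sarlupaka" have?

1

The children of the "sarlupaka" node are the distinct next characters among strings starting with "sarlupaka".
Characters that immediately follow "sarlupaka" among the stored strings: {p}.
That node has 1 child edge.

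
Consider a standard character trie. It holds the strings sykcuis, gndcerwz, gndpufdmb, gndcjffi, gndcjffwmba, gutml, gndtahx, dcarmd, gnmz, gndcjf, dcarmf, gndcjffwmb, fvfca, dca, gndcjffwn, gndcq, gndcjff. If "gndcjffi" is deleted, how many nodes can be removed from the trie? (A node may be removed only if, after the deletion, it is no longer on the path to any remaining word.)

1

A node on "gndcjffi"'s path can go only if nothing else ends at it or branches off below it.
The suffix "i" (1 node) is used only by "gndcjffi"; the node for "gndcjff" still has the child "w", so pruning stops there.
Nodes removed: 1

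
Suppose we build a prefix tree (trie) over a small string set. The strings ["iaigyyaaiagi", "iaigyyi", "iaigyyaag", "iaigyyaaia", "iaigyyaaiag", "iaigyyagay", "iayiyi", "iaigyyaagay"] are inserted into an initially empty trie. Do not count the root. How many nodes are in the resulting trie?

Trie structure (* marks end of a word):
(root)
└─ i
   └─ a
      ├─ i
      │  └─ g
      │     └─ y
      │        └─ y
      │           ├─ a
      │           │  ├─ a
      │           │  │  ├─ g *
      │           │  │  │  └─ a
      │           │  │  │     └─ y *
      │           │  │  └─ i
      │           │  │     └─ a *
      │           │  │        └─ g *
      │           │  │           └─ i *
      │           │  └─ g
      │           │     └─ a
      │           │        └─ y *
      │           └─ i *
      └─ y
         └─ i
            └─ y
               └─ i *
Counting every labelled node above: 23.

23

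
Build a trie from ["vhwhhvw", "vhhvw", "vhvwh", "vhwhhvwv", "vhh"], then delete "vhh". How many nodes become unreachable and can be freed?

0

After clearing the end-marker at "vhh", prune upward until reaching a node still needed by another word.
Every node on "vhh" is still needed (e.g. by "vhhvw"), so nothing is freed.
Nodes removed: 0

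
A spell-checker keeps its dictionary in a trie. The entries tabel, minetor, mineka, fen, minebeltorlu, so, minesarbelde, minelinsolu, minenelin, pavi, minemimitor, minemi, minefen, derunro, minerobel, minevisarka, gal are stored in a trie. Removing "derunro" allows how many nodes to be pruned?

7

A node on "derunro"'s path can go only if nothing else ends at it or branches off below it.
No other word shares any prefix with "derunro", so all 7 of its nodes go.
Nodes removed: 7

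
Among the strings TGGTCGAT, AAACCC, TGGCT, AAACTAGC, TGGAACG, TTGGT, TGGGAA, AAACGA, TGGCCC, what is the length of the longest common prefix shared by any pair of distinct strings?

4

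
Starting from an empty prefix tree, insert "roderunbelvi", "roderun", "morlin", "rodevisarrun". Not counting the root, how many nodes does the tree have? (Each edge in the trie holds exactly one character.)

Trie structure (* marks end of a word):
(root)
├─ m
│  └─ o
│     └─ r
│        └─ l
│           └─ i
│              └─ n *
└─ r
   └─ o
      └─ d
         └─ e
            ├─ r
            │  └─ u
            │     └─ n *
            │        └─ b
            │           └─ e
            │              └─ l
            │                 └─ v
            │                    └─ i *
            └─ v
               └─ i
                  └─ s
                     └─ a
                        └─ r
                           └─ r
                              └─ u
                                 └─ n *
Counting every labelled node above: 26.

26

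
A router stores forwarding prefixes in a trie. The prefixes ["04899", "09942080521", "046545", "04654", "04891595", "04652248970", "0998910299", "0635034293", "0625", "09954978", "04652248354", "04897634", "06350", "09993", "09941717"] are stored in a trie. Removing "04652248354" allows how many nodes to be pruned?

3

A node on "04652248354"'s path can go only if nothing else ends at it or branches off below it.
The suffix "354" (3 nodes) is used only by "04652248354"; the node for "04652248" still has the child "9", so pruning stops there.
Nodes removed: 3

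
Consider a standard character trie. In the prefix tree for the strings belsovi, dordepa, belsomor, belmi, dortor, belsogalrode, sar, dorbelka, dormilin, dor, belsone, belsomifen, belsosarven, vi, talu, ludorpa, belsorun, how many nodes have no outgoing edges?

Leaves are exactly the stored words that no other stored word extends.
Those words: "belmi", "belsogalrode", "belsomifen", "belsomor", "belsone", "belsorun", "belsosarven", "belsovi", "dorbelka", "dordepa", "dormilin", "dortor", "ludorpa", "sar", "talu", "vi"
Leaf count: 16

16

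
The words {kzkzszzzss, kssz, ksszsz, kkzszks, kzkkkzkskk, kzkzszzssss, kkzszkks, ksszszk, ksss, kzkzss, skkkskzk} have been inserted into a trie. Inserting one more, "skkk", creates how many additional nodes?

Every character of "skkk" already lies on an existing path (it is a prefix of some stored word).
No new nodes are needed: 0.

0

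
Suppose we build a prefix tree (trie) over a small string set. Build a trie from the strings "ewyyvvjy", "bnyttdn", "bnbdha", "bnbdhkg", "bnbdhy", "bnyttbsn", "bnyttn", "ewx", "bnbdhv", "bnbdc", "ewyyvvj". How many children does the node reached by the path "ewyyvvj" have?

1

Follow the path "ewyyvvj" to its node, then look at its outgoing edges.
Distinct next characters after "ewyyvvj": y.
That node has 1 child edge.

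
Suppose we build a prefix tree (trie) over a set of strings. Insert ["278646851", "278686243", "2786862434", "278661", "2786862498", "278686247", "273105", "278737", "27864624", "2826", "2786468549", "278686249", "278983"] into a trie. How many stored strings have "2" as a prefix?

Walk to "2"; the words in its subtree are exactly those with that prefix.
Words under "2": 273105, 27864624, 278646851, 2786468549, 278661, 278686243, 2786862434, 278686247, 278686249, 2786862498, 278737, 278983, 2826
Count: 13

13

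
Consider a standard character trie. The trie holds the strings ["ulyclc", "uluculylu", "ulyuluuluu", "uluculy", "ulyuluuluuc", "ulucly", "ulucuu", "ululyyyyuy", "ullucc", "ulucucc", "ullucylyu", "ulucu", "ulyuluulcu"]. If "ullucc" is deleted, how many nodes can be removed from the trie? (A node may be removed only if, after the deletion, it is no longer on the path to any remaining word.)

1

After clearing the end-marker at "ullucc", prune upward until reaching a node still needed by another word.
The suffix "c" (1 node) is used only by "ullucc"; the node for "ulluc" still has the child "y", so pruning stops there.
Nodes removed: 1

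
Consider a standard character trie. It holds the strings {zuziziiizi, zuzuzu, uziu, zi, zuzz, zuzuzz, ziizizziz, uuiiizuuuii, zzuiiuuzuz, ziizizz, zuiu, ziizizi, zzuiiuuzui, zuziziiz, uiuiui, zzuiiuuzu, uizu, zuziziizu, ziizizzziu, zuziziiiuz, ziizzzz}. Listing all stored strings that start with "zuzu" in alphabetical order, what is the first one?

DFS of the "zuzu" subtree visits, in order: "zuzuzu", "zuzuzz"
The 1st is zuzuzu.

zuzuzu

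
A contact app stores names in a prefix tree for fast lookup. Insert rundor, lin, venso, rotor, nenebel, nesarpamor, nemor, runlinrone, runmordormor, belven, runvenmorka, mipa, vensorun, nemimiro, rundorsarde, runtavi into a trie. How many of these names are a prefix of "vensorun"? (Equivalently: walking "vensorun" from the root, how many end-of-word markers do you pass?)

2

Traverse "vensorun" character by character; count nodes along the way that are marked as word ends.
Prefixes of the query that are stored words: "venso", "vensorun"
Count: 2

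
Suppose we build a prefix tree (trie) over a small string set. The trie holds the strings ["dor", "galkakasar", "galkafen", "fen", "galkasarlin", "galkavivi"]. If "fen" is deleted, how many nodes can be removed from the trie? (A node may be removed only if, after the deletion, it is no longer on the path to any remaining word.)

After clearing the end-marker at "fen", prune upward until reaching a node still needed by another word.
No other word shares any prefix with "fen", so all 3 of its nodes go.
Nodes removed: 3

3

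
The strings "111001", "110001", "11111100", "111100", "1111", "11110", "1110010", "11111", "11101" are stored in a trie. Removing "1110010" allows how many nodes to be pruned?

1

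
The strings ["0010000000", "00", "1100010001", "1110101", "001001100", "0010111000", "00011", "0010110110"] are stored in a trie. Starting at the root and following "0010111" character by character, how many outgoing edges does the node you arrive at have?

1

Follow the path "0010111" to its node, then look at its outgoing edges.
Characters that immediately follow "0010111" among the stored strings: {0}.
That node has 1 child edge.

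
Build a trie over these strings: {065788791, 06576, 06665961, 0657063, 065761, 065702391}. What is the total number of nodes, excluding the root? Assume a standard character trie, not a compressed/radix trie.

24

Trace insertions, counting only characters that open a new branch:
  "065788791" → 9 new (0, 6, 5, 7, 8, 8, 7, 9, 1)
  "06576" → prefix "0657" already present; 1 new (6)
  "06665961" → prefix "06" already present; 6 new (6, 6, 5, 9, 6, 1)
  "0657063" → prefix "0657" already present; 3 new (0, 6, 3)
  "065761" → prefix "06576" already present; 1 new (1)
  "065702391" → prefix "06570" already present; 4 new (2, 3, 9, 1)
Total nodes = 9 + 1 + 6 + 3 + 1 + 4 = 24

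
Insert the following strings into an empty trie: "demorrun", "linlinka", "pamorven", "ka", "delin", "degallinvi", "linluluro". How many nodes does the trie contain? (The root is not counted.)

Insert word by word; a character creates a node only if that edge doesn't already exist:
  "demorrun" → 8 new (d, e, m, o, r, r, u, n)
  "linlinka" → 8 new (l, i, n, l, i, n, k, a)
  "pamorven" → 8 new (p, a, m, o, r, v, e, n)
  "ka" → 2 new (k, a)
  "delin" → prefix "de" already present; 3 new (l, i, n)
  "degallinvi" → prefix "de" already present; 8 new (g, a, l, l, i, n, v, i)
  "linluluro" → prefix "linl" already present; 5 new (u, l, u, r, o)
Total nodes = 8 + 8 + 8 + 2 + 3 + 8 + 5 = 42

42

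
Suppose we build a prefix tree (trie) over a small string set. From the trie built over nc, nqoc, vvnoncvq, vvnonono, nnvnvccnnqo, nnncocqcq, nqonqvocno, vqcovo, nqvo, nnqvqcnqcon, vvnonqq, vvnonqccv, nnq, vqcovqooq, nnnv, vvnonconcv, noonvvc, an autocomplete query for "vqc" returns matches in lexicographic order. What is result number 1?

vqcovo

DFS of the "vqc" subtree visits, in order: "vqcovo", "vqcovqooq"
Position 1: vqcovo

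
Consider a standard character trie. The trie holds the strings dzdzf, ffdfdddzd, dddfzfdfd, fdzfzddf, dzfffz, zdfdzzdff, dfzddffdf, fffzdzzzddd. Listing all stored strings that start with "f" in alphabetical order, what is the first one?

fdzfzddf

DFS of the "f" subtree visits, in order: "fdzfzddf", "ffdfdddzd", "fffzdzzzddd"
Position 1: fdzfzddf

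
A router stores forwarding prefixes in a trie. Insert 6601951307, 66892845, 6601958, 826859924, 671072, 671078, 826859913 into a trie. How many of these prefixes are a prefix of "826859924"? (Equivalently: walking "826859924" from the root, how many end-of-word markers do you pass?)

Check each prefix of "826859924" against the stored set — each match is an end-marker on the path.
Prefixes of the query that are stored words: "826859924"
Count: 1

1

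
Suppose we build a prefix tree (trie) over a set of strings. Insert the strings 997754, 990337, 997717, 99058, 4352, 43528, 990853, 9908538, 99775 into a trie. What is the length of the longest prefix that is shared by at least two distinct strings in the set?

6

Look for the deepest trie node that still has at least two words in its subtree.
e.g. "990853" and "9908538" share the prefix "990853" of length 6; no pair shares a longer one.
Longest shared-prefix length: 6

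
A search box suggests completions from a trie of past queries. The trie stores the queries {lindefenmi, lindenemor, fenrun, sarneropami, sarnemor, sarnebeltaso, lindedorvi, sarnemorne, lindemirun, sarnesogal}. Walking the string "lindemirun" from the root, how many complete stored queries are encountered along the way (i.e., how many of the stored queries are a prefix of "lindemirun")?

1

Check each prefix of "lindemirun" against the stored set — each match is an end-marker on the path.
Prefixes of the query that are stored words: "lindemirun"
Count: 1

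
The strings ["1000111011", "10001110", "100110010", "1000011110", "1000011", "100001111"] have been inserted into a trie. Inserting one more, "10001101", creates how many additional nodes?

"100011" is already a path in the trie; the remaining "01" must be added.
So 8 − 6 = 2 new nodes.

2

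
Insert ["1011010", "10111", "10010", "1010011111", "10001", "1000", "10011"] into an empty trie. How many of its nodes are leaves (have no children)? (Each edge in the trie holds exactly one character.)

Leaves are exactly the stored words that no other stored word extends.
Those words: "10001", "10010", "10011", "1010011111", "1011010", "10111"
Leaf count: 6

6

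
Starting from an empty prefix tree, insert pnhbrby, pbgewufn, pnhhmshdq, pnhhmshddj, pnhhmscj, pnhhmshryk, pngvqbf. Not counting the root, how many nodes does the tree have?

Trie structure (* marks end of a word):
(root)
└─ p
   ├─ b
   │  └─ g
   │     └─ e
   │        └─ w
   │           └─ u
   │              └─ f
   │                 └─ n *
   └─ n
      ├─ g
      │  └─ v
      │     └─ q
      │        └─ b
      │           └─ f *
      └─ h
         ├─ b
         │  └─ r
         │     └─ b
         │        └─ y *
         └─ h
            └─ m
               └─ s
                  ├─ c
                  │  └─ j *
                  └─ h
                     ├─ d
                     │  ├─ d
                     │  │  └─ j *
                     │  └─ q *
                     └─ r
                        └─ y
                           └─ k *
Counting every labelled node above: 32.

32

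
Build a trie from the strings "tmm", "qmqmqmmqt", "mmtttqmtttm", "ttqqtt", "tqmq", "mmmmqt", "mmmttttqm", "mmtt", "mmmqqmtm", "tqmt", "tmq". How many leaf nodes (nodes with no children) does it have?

10

Leaves are exactly the stored words that no other stored word extends.
Those words: "mmmmqt", "mmmqqmtm", "mmmttttqm", "mmtttqmtttm", "qmqmqmmqt", "tmm", "tmq", "tqmq", "tqmt", "ttqqtt"
Leaf count: 10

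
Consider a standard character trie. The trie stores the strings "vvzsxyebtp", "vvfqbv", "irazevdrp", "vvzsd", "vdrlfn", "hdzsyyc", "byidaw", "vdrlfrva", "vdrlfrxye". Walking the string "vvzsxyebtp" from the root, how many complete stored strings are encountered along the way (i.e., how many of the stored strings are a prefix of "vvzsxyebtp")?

1

Traverse "vvzsxyebtp" character by character; count nodes along the way that are marked as word ends.
Prefixes of the query that are stored words: "vvzsxyebtp"
Count: 1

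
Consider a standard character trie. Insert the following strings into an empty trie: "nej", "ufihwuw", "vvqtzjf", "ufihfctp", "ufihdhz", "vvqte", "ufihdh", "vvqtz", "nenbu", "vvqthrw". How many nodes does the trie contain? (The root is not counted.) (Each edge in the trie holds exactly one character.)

31

For each word, the new-node count is its length minus the longest prefix already in the trie:
  "nej" → 3 new (n, e, j)
  "ufihwuw" → 7 new (u, f, i, h, w, u, w)
  "vvqtzjf" → 7 new (v, v, q, t, z, j, f)
  "ufihfctp" → prefix "ufih" already present; 4 new (f, c, t, p)
  "ufihdhz" → prefix "ufih" already present; 3 new (d, h, z)
  "vvqte" → prefix "vvqt" already present; 1 new (e)
  "ufihdh" → prefix "ufihdh" already present; 0 new (none)
  "vvqtz" → prefix "vvqtz" already present; 0 new (none)
  "nenbu" → prefix "ne" already present; 3 new (n, b, u)
  "vvqthrw" → prefix "vvqt" already present; 3 new (h, r, w)
Total nodes = 3 + 7 + 7 + 4 + 3 + 1 + 0 + 0 + 3 + 3 = 31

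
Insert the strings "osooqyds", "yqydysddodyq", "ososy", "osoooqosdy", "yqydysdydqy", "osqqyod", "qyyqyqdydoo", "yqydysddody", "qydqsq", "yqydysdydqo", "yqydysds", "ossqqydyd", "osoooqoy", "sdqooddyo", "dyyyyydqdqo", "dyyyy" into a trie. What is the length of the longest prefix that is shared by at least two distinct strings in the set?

11

Equivalently: take the maximum, over all pairs, of their longest common prefix length.
e.g. "yqydysddody" and "yqydysddodyq" share the prefix "yqydysddody" of length 11; no pair shares a longer one.
Longest shared-prefix length: 11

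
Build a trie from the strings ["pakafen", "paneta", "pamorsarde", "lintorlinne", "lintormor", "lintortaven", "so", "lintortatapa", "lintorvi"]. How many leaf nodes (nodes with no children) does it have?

9

A leaf is a node with no children — equivalently, the end of a word that is not a proper prefix of any other stored word.
Those words: "lintorlinne", "lintormor", "lintortatapa", "lintortaven", "lintorvi", "pakafen", "pamorsarde", "paneta", "so"
Leaf count: 9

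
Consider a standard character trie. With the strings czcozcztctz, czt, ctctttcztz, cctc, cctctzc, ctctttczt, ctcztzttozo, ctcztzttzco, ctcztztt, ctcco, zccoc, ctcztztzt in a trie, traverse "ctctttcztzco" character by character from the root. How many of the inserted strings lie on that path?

2

Walk "ctctttcztzco" from the root; an end-of-word marker is hit whenever a stored word is a prefix of "ctctttcztzco".
Prefixes of the query that are stored words: "ctctttczt", "ctctttcztz"
Count: 2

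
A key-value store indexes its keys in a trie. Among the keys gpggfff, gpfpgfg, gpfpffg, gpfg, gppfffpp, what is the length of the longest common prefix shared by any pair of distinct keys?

4

The deepest shared node is where two words last agree before diverging.
e.g. "gpfpffg" and "gpfpgfg" share the prefix "gpfp" of length 4; no pair shares a longer one.
Longest shared-prefix length: 4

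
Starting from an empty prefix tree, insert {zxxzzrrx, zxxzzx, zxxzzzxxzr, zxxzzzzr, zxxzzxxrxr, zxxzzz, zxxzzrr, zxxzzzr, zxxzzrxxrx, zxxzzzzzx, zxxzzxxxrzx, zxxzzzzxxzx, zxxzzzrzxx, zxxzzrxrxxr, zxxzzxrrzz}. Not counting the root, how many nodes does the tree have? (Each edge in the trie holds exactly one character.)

46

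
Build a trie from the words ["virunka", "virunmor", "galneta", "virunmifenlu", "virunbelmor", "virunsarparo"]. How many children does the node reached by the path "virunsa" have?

1

Walk "virunsa" from the root, arriving at one node.
Characters that immediately follow "virunsa" among the stored strings: {r}.
That node has 1 child edge.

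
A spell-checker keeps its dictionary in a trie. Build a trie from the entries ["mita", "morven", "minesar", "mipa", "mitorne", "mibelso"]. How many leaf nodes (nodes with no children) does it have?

Leaves are exactly the stored words that no other stored word extends.
Those words: "mibelso", "minesar", "mipa", "mita", "mitorne", "morven"
Leaf count: 6

6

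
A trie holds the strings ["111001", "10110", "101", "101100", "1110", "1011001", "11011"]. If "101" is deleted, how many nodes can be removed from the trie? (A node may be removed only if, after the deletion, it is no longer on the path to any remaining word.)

After clearing the end-marker at "101", prune upward until reaching a node still needed by another word.
Every node on "101" is still needed (e.g. by "10110"), so nothing is freed.
Nodes removed: 0

0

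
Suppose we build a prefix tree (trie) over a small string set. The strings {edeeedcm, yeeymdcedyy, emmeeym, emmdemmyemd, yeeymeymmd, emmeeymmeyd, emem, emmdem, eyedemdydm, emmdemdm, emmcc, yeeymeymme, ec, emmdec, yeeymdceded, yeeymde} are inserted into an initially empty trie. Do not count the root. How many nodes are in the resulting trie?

63

For each word, the new-node count is its length minus the longest prefix already in the trie:
  "edeeedcm" → 8 new (e, d, e, e, e, d, c, m)
  "yeeymdcedyy" → 11 new (y, e, e, y, m, d, c, e, d, y, y)
  "emmeeym" → prefix "e" already present; 6 new (m, m, e, e, y, m)
  "emmdemmyemd" → prefix "emm" already present; 8 new (d, e, m, m, y, e, m, d)
  "yeeymeymmd" → prefix "yeeym" already present; 5 new (e, y, m, m, d)
  "emmeeymmeyd" → prefix "emmeeym" already present; 4 new (m, e, y, d)
  "emem" → prefix "em" already present; 2 new (e, m)
  "emmdem" → prefix "emmdem" already present; 0 new (none)
  "eyedemdydm" → prefix "e" already present; 9 new (y, e, d, e, m, d, y, d, m)
  "emmdemdm" → prefix "emmdem" already present; 2 new (d, m)
  "emmcc" → prefix "emm" already present; 2 new (c, c)
  "yeeymeymme" → prefix "yeeymeymm" already present; 1 new (e)
  "ec" → prefix "e" already present; 1 new (c)
  "emmdec" → prefix "emmde" already present; 1 new (c)
  "yeeymdceded" → prefix "yeeymdced" already present; 2 new (e, d)
  "yeeymde" → prefix "yeeymd" already present; 1 new (e)
Total nodes = 8 + 11 + 6 + 8 + 5 + 4 + 2 + 0 + 9 + 2 + 2 + 1 + 1 + 1 + 2 + 1 = 63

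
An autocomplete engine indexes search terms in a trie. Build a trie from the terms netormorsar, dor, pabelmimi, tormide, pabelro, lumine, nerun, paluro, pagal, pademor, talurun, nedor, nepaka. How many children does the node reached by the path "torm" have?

1

The children of the "torm" node are the distinct next characters among strings starting with "torm".
Distinct next characters after "torm": i.
That node has 1 child edge.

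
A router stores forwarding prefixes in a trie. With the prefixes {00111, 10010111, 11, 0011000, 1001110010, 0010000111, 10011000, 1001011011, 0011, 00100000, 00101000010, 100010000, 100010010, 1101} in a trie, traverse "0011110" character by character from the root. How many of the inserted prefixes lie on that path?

Check each prefix of "0011110" against the stored set — each match is an end-marker on the path.
Prefixes of the query that are stored words: "0011", "00111"
Count: 2

2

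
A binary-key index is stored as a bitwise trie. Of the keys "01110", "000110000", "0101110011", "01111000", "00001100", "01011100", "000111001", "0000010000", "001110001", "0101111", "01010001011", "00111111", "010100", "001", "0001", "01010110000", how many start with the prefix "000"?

5

Traverse to the node for "000", then collect every word in that subtree.
Words under "000": 0000010000, 00001100, 0001, 000110000, 000111001
Count: 5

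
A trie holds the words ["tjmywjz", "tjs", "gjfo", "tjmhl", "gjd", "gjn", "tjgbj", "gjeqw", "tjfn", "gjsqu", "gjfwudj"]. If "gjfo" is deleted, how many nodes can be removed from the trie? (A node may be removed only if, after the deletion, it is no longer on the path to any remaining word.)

1

After clearing the end-marker at "gjfo", prune upward until reaching a node still needed by another word.
The suffix "o" (1 node) is used only by "gjfo"; the node for "gjf" still has the child "w", so pruning stops there.
Nodes removed: 1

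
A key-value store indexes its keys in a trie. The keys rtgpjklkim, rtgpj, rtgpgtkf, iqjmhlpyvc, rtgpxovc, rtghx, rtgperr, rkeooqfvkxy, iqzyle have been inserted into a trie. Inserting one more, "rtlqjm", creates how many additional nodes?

"rt" is already a path in the trie; the remaining "lqjm" must be added.
So 6 − 2 = 4 new nodes.

4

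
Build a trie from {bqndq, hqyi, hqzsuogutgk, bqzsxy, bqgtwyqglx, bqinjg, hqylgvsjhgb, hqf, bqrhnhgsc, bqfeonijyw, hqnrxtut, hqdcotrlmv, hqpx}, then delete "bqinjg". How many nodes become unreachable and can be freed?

After clearing the end-marker at "bqinjg", prune upward until reaching a node still needed by another word.
The suffix "injg" (4 nodes) is used only by "bqinjg"; the node for "bq" still has the child "n", so pruning stops there.
Nodes removed: 4

4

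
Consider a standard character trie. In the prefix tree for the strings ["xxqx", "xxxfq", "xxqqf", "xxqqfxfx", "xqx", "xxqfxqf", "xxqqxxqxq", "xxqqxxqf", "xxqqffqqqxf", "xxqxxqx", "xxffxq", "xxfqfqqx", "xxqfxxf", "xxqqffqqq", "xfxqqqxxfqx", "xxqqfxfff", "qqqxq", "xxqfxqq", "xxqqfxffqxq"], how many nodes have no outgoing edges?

Leaves are exactly the stored words that no other stored word extends.
Those words: "qqqxq", "xfxqqqxxfqx", "xqx", "xxffxq", "xxfqfqqx", "xxqfxqf", "xxqfxqq", "xxqfxxf", "xxqqffqqqxf", "xxqqfxfff", "xxqqfxffqxq", "xxqqfxfx", "xxqqxxqf", "xxqqxxqxq", "xxqxxqx", "xxxfq"
Leaf count: 16

16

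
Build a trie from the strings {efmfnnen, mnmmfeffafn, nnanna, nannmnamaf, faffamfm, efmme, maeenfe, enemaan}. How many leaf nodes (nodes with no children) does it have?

A leaf is a node with no children — equivalently, the end of a word that is not a proper prefix of any other stored word.
Those words: "efmfnnen", "efmme", "enemaan", "faffamfm", "maeenfe", "mnmmfeffafn", "nannmnamaf", "nnanna"
Leaf count: 8

8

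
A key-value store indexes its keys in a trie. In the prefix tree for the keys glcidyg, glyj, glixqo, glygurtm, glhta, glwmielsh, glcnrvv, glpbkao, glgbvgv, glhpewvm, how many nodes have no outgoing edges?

Leaves are exactly the stored words that no other stored word extends.
Those words: "glcidyg", "glcnrvv", "glgbvgv", "glhpewvm", "glhta", "glixqo", "glpbkao", "glwmielsh", "glygurtm", "glyj"
Leaf count: 10

10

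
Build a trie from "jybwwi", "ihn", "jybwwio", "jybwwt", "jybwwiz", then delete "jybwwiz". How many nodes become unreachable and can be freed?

1

After clearing the end-marker at "jybwwiz", prune upward until reaching a node still needed by another word.
The suffix "z" (1 node) is used only by "jybwwiz"; the node for "jybwwi" still has the child "o", so pruning stops there.
Nodes removed: 1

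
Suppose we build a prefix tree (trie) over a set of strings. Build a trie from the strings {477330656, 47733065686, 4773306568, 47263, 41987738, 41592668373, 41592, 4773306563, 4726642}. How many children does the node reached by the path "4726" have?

2

The children of the "4726" node are the distinct next characters among strings starting with "4726".
Characters that immediately follow "4726" among the stored strings: {3, 6}.
That node has 2 child edges.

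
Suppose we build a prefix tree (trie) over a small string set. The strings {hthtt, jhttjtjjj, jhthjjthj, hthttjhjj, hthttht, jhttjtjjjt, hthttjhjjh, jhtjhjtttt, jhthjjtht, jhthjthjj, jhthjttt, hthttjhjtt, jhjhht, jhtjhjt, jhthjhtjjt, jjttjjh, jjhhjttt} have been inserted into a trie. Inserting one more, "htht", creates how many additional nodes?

0

"htht" is already a full path in the trie; only an end-marker is added.
No new nodes are needed: 0.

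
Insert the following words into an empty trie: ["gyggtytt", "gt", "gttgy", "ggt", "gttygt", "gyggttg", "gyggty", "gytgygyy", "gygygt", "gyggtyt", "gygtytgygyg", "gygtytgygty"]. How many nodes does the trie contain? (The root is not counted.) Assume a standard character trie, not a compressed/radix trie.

Insert word by word; a character creates a node only if that edge doesn't already exist:
  "gyggtytt" → 8 new (g, y, g, g, t, y, t, t)
  "gt" → prefix "g" already present; 1 new (t)
  "gttgy" → prefix "gt" already present; 3 new (t, g, y)
  "ggt" → prefix "g" already present; 2 new (g, t)
  "gttygt" → prefix "gtt" already present; 3 new (y, g, t)
  "gyggttg" → prefix "gyggt" already present; 2 new (t, g)
  "gyggty" → prefix "gyggty" already present; 0 new (none)
  "gytgygyy" → prefix "gy" already present; 6 new (t, g, y, g, y, y)
  "gygygt" → prefix "gyg" already present; 3 new (y, g, t)
  "gyggtyt" → prefix "gyggtyt" already present; 0 new (none)
  "gygtytgygyg" → prefix "gyg" already present; 8 new (t, y, t, g, y, g, y, g)
  "gygtytgygty" → prefix "gygtytgyg" already present; 2 new (t, y)
Total nodes = 8 + 1 + 3 + 2 + 3 + 2 + 0 + 6 + 3 + 0 + 8 + 2 = 38

38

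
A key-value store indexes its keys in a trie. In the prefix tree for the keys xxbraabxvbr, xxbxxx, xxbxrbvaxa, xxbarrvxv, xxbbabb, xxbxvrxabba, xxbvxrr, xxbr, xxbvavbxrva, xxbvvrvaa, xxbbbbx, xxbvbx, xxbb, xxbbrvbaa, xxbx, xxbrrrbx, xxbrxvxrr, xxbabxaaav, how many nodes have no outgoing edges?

15

Leaves are exactly the stored words that no other stored word extends.
Those words: "xxbabxaaav", "xxbarrvxv", "xxbbabb", "xxbbbbx", "xxbbrvbaa", "xxbraabxvbr", "xxbrrrbx", "xxbrxvxrr", "xxbvavbxrva", "xxbvbx", "xxbvvrvaa", "xxbvxrr", "xxbxrbvaxa", "xxbxvrxabba", "xxbxxx"
Leaf count: 15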